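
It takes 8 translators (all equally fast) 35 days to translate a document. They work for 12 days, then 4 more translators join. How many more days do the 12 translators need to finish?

46/3 days

One translator does 1/280 of the job per day.
After 12 days with 8 translators, 12/35 is done (23/35 left).
With 12 translators the rate is 12/280 = 3/70, so the rest takes 23/35 ÷ 3/70 = 46/3 days.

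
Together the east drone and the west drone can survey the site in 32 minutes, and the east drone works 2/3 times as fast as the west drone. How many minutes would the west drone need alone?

Let the west drone's rate be r; then the east drone's rate is (2/3)r, so together (2/3 + 1)r = (5/3)r = 1/32.
Thus r = 3/160 per minute.
The west drone alone: 160/3 minutes; the east drone alone: 80 minutes.

160/3 minutes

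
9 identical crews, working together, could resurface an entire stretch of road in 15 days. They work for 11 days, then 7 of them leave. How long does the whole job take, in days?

29 days

One crew does 1/135 of the job per day.
After 11 days with 9 crews, 11/15 is done (4/15 left).
With 2 crews the rate is 2/135, so the rest takes 4/15 ÷ 2/135 = 18 days.
Total = 11 + 18 = 29 days.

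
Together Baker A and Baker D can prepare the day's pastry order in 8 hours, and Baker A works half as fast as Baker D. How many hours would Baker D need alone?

Let Baker D's rate be r; then Baker A's rate is (1/2)r, so together (1/2 + 1)r = (3/2)r = 1/8.
Thus r = 1/12 per hour.
Baker D alone: 12 hours; Baker A alone: 24 hours.

12 hours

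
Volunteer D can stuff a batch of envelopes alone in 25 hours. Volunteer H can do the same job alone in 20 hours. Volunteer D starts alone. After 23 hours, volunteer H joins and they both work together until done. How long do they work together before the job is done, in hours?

8/9 hours

In the first 23 hours volunteer D alone does 23/25 of the job, leaving 2/25.
Once everyone is working, combined rate: 1/25 + 1/20 = (4 + 5)/100 = 9/100 per hour.
Remaining 2/25 at 9/100 per hour takes 8/9 hours.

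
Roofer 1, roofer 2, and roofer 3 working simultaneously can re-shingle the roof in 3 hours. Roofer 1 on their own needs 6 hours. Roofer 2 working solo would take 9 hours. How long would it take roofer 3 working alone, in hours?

Combined rate is 1/3 per hour.
Known contribution: 1/6 + 1/9 = (3 + 2)/18 = 5/18 per hour.
So roofer 3's rate is 1/3 − 5/18 = 1/18, meaning 18 hours alone.

18 hours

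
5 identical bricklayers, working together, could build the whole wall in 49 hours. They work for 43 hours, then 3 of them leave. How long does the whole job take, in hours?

One bricklayer does 1/245 of the job per hour.
After 43 hours with 5 bricklayers, 43/49 is done (6/49 left).
With 2 bricklayers the rate is 2/245, so the rest takes 6/49 ÷ 2/245 = 15 hours.
Total = 43 + 15 = 58 hours.

58 hours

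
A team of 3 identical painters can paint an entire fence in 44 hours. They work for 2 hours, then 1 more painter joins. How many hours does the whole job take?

67/2 hours

One painter does 1/132 of the job per hour.
After 2 hours with 3 painters, 1/22 is done (21/22 left).
With 4 painters the rate is 4/132 = 1/33, so the rest takes 21/22 ÷ 1/33 = 63/2 hours.
Total = 2 + 63/2 = 67/2 hours.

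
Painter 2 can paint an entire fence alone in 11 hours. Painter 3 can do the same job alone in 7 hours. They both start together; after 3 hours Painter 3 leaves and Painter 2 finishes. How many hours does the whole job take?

44/7 hours

In the first 3 hours the combined rate is 18/77, so 54/77 of the job is done, leaving 23/77.
After Painter 3 leaves the rate is 1/11 per hour; the remaining 23/77 takes 23/7 hours.
Total = 3 + 23/7 = 44/7 hours.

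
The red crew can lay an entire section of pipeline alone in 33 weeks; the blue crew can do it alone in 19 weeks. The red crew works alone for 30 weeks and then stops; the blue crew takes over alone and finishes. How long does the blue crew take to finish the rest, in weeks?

19/11 weeks

In 30 weeks the red crew does 30/33 = 10/11 of the job, leaving 1/11.
The blue crew works at 1/19 per week, so finishing takes 1/11 ÷ 1/19 = 19/11 weeks.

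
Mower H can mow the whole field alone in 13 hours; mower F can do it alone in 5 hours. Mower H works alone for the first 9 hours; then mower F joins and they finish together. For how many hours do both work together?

In 9 hours mower H does 9/13 of the job, leaving 4/13.
Mower H and mower F together work at 18/65 per hour, so finishing takes 4/13 ÷ 18/65 = 10/9 hours.

10/9 hours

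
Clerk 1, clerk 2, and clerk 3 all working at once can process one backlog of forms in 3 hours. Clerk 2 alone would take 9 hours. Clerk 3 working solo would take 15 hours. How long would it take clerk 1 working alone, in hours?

45/7 hours

Combined rate is 1/3 per hour.
Known contribution: 1/9 + 1/15 = (5 + 3)/45 = 8/45 per hour.
So clerk 1's rate is 1/3 − 8/45 = 7/45, meaning 45/7 hours alone.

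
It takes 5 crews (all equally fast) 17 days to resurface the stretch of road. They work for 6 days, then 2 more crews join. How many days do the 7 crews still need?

One crew does 1/85 of the job per day.
After 6 days with 5 crews, 6/17 is done (11/17 left).
With 7 crews the rate is 7/85, so the rest takes 11/17 ÷ 7/85 = 55/7 days.

55/7 days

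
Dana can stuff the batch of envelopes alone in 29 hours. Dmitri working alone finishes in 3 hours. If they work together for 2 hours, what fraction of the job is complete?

64/87

Combined rate: 1/29 + 1/3 = (3 + 29)/87 = 32/87 per hour.
In 2 hours they complete 2·32/87 = 64/87 of the job.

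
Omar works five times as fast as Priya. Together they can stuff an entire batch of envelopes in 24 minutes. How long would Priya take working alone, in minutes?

144 minutes

Let Priya's rate be r; then Omar's rate is 5r, so together (5 + 1)r = 6r = 1/24.
Thus r = 1/144 per minute.
Priya alone: 144 minutes; Omar alone: 144/5 minutes.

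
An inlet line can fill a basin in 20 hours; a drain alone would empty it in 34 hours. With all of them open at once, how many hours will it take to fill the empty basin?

Net rate = 1/20 − 1/34 = (17 − 10)/340 = 7/340 per hour.
Filling time = 1 ÷ (7/340) = 340/7 hours.

340/7 hours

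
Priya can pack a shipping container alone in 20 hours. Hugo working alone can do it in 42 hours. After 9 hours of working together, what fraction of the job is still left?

47/140

Combined rate: 1/20 + 1/42 = (21 + 10)/420 = 31/420 per hour.
In 9 hours they complete 9·31/420 = 93/140 of the job.
So 47/140 remains.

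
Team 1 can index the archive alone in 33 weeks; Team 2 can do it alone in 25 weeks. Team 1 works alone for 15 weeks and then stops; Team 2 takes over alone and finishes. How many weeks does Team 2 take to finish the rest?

In 15 weeks Team 1 does 15/33 = 5/11 of the job, leaving 6/11.
Team 2 works at 1/25 per week, so finishing takes 6/11 ÷ 1/25 = 150/11 weeks.

150/11 weeks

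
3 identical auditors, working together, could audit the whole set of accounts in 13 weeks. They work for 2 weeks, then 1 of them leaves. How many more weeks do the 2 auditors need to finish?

One auditor does 1/39 of the job per week.
After 2 weeks with 3 auditors, 2/13 is done (11/13 left).
With 2 auditors the rate is 2/39, so the rest takes 11/13 ÷ 2/39 = 33/2 weeks.

33/2 weeks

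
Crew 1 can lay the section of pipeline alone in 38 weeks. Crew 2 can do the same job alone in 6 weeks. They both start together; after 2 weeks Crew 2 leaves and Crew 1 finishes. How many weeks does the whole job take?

In the first 2 weeks the combined rate is 11/57, so 22/57 of the job is done, leaving 35/57.
After Crew 2 leaves the rate is 1/38 per week; the remaining 35/57 takes 70/3 weeks.
Total = 2 + 70/3 = 76/3 weeks.

76/3 weeks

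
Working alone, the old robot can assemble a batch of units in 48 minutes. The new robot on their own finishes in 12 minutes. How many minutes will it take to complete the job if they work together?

Combined rate: 1/48 + 1/12 = (1 + 4)/48 = 5/48 per minute.
Time = 1 ÷ (5/48) = 48/5 minutes.

48/5 minutes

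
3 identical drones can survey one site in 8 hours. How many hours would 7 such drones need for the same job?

Total work is 3·8 = 24 drone-hours.
With 7 drones: 24/7 hours.

24/7 hours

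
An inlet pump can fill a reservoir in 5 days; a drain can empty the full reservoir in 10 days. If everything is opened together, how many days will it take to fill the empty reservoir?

10 days

Net rate = 1/5 − 1/10 = (2 − 1)/10 = 1/10 per day.
Filling time = 1 ÷ (1/10) = 10 days.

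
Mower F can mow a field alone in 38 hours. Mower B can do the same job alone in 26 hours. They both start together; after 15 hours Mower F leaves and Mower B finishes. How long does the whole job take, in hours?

In the first 15 hours the combined rate is 16/247, so 240/247 of the job is done, leaving 7/247.
After Mower F leaves the rate is 1/26 per hour; the remaining 7/247 takes 14/19 hours.
Total = 15 + 14/19 = 299/19 hours.

299/19 hours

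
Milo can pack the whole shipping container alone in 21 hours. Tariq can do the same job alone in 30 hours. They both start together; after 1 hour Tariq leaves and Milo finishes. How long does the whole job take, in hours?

203/10 hours

In the first 1 hour the combined rate is 17/210, so 17/210 of the job is done, leaving 193/210.
After Tariq leaves the rate is 1/21 per hour; the remaining 193/210 takes 193/10 hours.
Total = 1 + 193/10 = 203/10 hours.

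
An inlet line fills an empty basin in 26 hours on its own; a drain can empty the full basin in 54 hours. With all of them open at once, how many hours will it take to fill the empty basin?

351/7 hours

Net rate = 1/26 − 1/54 = (27 − 13)/702 = 14/702 = 7/351 per hour.
Filling time = 1 ÷ (7/351) = 351/7 hours.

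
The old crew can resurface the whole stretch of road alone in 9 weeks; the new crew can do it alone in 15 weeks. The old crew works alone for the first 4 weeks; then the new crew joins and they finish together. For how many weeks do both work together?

In 4 weeks the old crew does 4/9 of the job, leaving 5/9.
The old crew and the new crew together work at 8/45 per week, so finishing takes 5/9 ÷ 8/45 = 25/8 weeks.

25/8 weeks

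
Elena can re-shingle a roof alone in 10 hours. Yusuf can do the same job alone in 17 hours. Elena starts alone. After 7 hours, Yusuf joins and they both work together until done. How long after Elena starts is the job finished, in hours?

80/9 hours

In the first 7 hours Elena alone does 7/10 of the job, leaving 3/10.
Once everyone is working, combined rate: 1/10 + 1/17 = (17 + 10)/170 = 27/170 per hour.
Remaining 3/10 at 27/170 per hour takes 17/9 hours.
Total from the start = 7 + 17/9 = 80/9 hours.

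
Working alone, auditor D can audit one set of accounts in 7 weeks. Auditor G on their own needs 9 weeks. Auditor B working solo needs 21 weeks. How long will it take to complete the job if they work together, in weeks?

63/19 weeks

Combined rate: 1/7 + 1/9 + 1/21 = (9 + 7 + 3)/63 = 19/63 per week.
Time = 1 ÷ (19/63) = 63/19 weeks.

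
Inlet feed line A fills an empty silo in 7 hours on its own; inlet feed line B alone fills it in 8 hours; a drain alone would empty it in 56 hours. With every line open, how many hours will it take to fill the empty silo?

Net rate = 1/7 + 1/8 − 1/56 = (8 + 7 − 1)/56 = 14/56 = 1/4 per hour.
Filling time = 1 ÷ (1/4) = 4 hours.

4 hours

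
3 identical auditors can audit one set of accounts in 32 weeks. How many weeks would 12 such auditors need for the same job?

8 weeks

Total work is 3·32 = 96 auditor-weeks.
With 12 auditors: 96/12 = 8 weeks.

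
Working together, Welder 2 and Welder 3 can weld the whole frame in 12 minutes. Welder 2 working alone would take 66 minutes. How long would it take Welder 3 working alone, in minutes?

Combined rate is 1/12 per minute.
Known contribution: 1/66 per minute.
So Welder 3's rate is 1/12 − 1/66 = 3/44, meaning 44/3 minutes alone.

44/3 minutes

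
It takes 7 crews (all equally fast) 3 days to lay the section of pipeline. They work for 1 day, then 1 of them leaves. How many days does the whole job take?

10/3 days

One crew does 1/21 of the job per day.
After 1 day with 7 crews, 1/3 is done (2/3 left).
With 6 crews the rate is 6/21 = 2/7, so the rest takes 2/3 ÷ 2/7 = 7/3 days.
Total = 1 + 7/3 = 10/3 days.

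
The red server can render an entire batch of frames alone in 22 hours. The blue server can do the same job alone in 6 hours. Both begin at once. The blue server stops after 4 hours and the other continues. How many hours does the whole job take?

22/3 hours

In the first 4 hours the combined rate is 7/33, so 28/33 of the job is done, leaving 5/33.
After the blue server leaves the rate is 1/22 per hour; the remaining 5/33 takes 10/3 hours.
Total = 4 + 10/3 = 22/3 hours.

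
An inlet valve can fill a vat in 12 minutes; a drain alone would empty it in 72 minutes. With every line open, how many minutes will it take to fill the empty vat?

Net rate = 1/12 − 1/72 = (6 − 1)/72 = 5/72 per minute.
Filling time = 1 ÷ (5/72) = 72/5 minutes.

72/5 minutes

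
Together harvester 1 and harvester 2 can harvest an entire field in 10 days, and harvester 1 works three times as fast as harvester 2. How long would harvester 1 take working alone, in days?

Let harvester 2's rate be r; then harvester 1's rate is 3r, so together (3 + 1)r = 4r = 1/10.
Thus r = 1/40 per day.
Harvester 2 alone: 40 days; harvester 1 alone: 40/3 days.

40/3 days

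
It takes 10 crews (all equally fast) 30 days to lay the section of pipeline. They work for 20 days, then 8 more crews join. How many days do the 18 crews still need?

50/9 days

One crew does 1/300 of the job per day.
After 20 days with 10 crews, 2/3 is done (1/3 left).
With 18 crews the rate is 18/300 = 3/50, so the rest takes 1/3 ÷ 3/50 = 50/9 days.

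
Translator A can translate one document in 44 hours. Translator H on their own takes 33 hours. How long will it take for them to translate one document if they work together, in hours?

Combined rate: 1/44 + 1/33 = (3 + 4)/132 = 7/132 per hour.
Time = 1 ÷ (7/132) = 132/7 hours.

132/7 hours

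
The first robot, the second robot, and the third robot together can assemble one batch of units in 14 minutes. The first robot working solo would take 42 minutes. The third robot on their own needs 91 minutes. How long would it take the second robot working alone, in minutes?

Combined rate is 1/14 per minute.
Known contribution: 1/42 + 1/91 = (13 + 6)/546 = 19/546 per minute.
So the second robot's rate is 1/14 − 19/546 = 10/273, meaning 273/10 minutes alone.

273/10 minutes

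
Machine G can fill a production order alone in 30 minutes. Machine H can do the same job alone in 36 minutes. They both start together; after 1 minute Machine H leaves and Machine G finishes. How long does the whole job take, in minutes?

175/6 minutes

In the first 1 minute the combined rate is 11/180, so 11/180 of the job is done, leaving 169/180.
After Machine H leaves the rate is 1/30 per minute; the remaining 169/180 takes 169/6 minutes.
Total = 1 + 169/6 = 175/6 minutes.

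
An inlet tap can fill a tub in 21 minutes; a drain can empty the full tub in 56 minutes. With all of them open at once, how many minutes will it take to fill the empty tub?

Net rate = 1/21 − 1/56 = (8 − 3)/168 = 5/168 per minute.
Filling time = 1 ÷ (5/168) = 168/5 minutes.

168/5 minutes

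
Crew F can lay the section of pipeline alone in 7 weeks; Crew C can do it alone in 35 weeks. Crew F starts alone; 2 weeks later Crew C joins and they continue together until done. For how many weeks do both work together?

In 2 weeks Crew F does 2/7 of the job, leaving 5/7.
Crew F and Crew C together work at 6/35 per week, so finishing takes 5/7 ÷ 6/35 = 25/6 weeks.

25/6 weeks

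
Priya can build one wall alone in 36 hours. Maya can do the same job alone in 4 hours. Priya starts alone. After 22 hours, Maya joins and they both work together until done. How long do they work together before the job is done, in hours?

In the first 22 hours Priya alone does 22/36 = 11/18 of the job, leaving 7/18.
Once everyone is working, combined rate: 1/36 + 1/4 = (1 + 9)/36 = 10/36 = 5/18 per hour.
Remaining 7/18 at 5/18 per hour takes 7/5 hours.

7/5 hours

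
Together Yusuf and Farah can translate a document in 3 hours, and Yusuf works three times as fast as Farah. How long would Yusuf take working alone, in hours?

Let Farah's rate be r; then Yusuf's rate is 3r, so together (3 + 1)r = 4r = 1/3.
Thus r = 1/12 per hour.
Farah alone: 12 hours; Yusuf alone: 4 hours.

4 hours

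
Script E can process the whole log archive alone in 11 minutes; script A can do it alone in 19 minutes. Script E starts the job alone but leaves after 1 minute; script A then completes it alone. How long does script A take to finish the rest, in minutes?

In 1 minute script E does 1/11 of the job, leaving 10/11.
Script A works at 1/19 per minute, so finishing takes 10/11 ÷ 1/19 = 190/11 minutes.

190/11 minutes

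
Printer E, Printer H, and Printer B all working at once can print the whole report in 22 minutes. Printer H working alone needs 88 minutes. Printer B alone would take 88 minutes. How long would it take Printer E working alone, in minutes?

44 minutes

Combined rate is 1/22 per minute.
Known contribution: 1/88 + 1/88 = (1 + 1)/88 = 2/88 = 1/44 per minute.
So Printer E's rate is 1/22 − 1/44 = 1/44, meaning 44 minutes alone.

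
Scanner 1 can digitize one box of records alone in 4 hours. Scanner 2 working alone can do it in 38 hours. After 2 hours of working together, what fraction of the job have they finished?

21/38

Combined rate: 1/4 + 1/38 = (19 + 2)/76 = 21/76 per hour.
In 2 hours they complete 2·21/76 = 21/38 of the job.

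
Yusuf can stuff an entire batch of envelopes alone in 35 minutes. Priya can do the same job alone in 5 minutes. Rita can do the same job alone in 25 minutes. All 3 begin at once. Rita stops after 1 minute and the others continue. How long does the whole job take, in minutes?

In the first 1 minute the combined rate is 47/175, so 47/175 of the job is done, leaving 128/175.
After Rita leaves the rate is 8/35 per minute; the remaining 128/175 takes 16/5 minutes.
Total = 1 + 16/5 = 21/5 minutes.

21/5 minutes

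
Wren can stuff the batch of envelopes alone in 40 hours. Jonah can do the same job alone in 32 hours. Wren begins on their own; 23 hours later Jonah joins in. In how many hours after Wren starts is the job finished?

275/9 hours

In the first 23 hours Wren alone does 23/40 of the job, leaving 17/40.
Once everyone is working, combined rate: 1/40 + 1/32 = (4 + 5)/160 = 9/160 per hour.
Remaining 17/40 at 9/160 per hour takes 68/9 hours.
Total from the start = 23 + 68/9 = 275/9 hours.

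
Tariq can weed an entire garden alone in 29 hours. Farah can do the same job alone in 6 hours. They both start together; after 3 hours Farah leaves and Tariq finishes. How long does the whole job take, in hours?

29/2 hours

In the first 3 hours the combined rate is 35/174, so 35/58 of the job is done, leaving 23/58.
After Farah leaves the rate is 1/29 per hour; the remaining 23/58 takes 23/2 hours.
Total = 3 + 23/2 = 29/2 hours.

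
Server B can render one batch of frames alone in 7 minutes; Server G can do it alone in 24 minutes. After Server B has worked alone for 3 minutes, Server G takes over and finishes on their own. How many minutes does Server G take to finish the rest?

In 3 minutes Server B does 3/7 of the job, leaving 4/7.
Server G works at 1/24 per minute, so finishing takes 4/7 ÷ 1/24 = 96/7 minutes.

96/7 minutes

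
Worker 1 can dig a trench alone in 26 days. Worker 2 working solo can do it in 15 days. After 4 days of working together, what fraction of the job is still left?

113/195

Combined rate: 1/26 + 1/15 = (15 + 26)/390 = 41/390 per day.
In 4 days they complete 4·41/390 = 82/195 of the job.
So 113/195 remains.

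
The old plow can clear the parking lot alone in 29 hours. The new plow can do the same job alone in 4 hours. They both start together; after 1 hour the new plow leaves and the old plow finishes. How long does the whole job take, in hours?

In the first 1 hour the combined rate is 33/116, so 33/116 of the job is done, leaving 83/116.
After the new plow leaves the rate is 1/29 per hour; the remaining 83/116 takes 83/4 hours.
Total = 1 + 83/4 = 87/4 hours.

87/4 hours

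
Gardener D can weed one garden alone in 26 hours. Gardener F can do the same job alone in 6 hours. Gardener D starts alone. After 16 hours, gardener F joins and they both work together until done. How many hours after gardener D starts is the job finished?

143/8 hours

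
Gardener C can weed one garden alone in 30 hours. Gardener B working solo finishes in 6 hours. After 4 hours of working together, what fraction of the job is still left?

1/5

Combined rate: 1/30 + 1/6 = (1 + 5)/30 = 6/30 = 1/5 per hour.
In 4 hours they complete 4·1/5 = 4/5 of the job.
So 1/5 remains.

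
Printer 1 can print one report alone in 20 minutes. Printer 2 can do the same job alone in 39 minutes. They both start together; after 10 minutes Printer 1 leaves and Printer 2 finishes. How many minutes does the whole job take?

39/2 minutes

In the first 10 minutes the combined rate is 59/780, so 59/78 of the job is done, leaving 19/78.
After Printer 1 leaves the rate is 1/39 per minute; the remaining 19/78 takes 19/2 minutes.
Total = 10 + 19/2 = 39/2 minutes.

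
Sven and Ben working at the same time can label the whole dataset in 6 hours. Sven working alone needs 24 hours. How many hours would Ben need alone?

Combined rate is 1/6 per hour.
Known contribution: 1/24 per hour.
So Ben's rate is 1/6 − 1/24 = 1/8, meaning 8 hours alone.

8 hours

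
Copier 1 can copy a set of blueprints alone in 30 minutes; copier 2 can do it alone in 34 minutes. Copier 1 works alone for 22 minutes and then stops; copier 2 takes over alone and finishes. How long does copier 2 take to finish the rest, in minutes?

136/15 minutes

In 22 minutes copier 1 does 22/30 = 11/15 of the job, leaving 4/15.
Copier 2 works at 1/34 per minute, so finishing takes 4/15 ÷ 1/34 = 136/15 minutes.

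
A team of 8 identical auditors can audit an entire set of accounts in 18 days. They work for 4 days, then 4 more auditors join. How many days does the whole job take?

One auditor does 1/144 of the job per day.
After 4 days with 8 auditors, 2/9 is done (7/9 left).
With 12 auditors the rate is 12/144 = 1/12, so the rest takes 7/9 ÷ 1/12 = 28/3 days.
Total = 4 + 28/3 = 40/3 days.

40/3 days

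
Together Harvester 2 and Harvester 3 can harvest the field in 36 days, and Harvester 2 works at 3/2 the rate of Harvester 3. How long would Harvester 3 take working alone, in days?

90 days

Let Harvester 3's rate be r; then Harvester 2's rate is (3/2)r, so together (3/2 + 1)r = (5/2)r = 1/36.
Thus r = 1/90 per day.
Harvester 3 alone: 90 days; Harvester 2 alone: 60 days.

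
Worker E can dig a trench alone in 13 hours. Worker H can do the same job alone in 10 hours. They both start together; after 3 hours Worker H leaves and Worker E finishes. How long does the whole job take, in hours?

91/10 hours

In the first 3 hours the combined rate is 23/130, so 69/130 of the job is done, leaving 61/130.
After Worker H leaves the rate is 1/13 per hour; the remaining 61/130 takes 61/10 hours.
Total = 3 + 61/10 = 91/10 hours.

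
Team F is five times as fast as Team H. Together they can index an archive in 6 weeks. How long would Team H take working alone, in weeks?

36 weeks

Let Team H's rate be r; then Team F's rate is 5r, so together (5 + 1)r = 6r = 1/6.
Thus r = 1/36 per week.
Team H alone: 36 weeks; Team F alone: 36/5 weeks.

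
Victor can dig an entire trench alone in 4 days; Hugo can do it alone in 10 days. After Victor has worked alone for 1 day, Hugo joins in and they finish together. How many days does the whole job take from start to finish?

In 1 day Victor does 1/4 of the job, leaving 3/4.
Victor and Hugo together work at 7/20 per day, so finishing takes 3/4 ÷ 7/20 = 15/7 days.
Total time = 1 + 15/7 = 22/7 days.

22/7 days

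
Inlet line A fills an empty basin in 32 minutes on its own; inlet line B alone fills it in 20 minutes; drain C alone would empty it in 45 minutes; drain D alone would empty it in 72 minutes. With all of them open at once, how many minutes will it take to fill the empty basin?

Net rate = 1/32 + 1/20 − 1/45 − 1/72 = (45 + 72 − 32 − 20)/1440 = 65/1440 = 13/288 per minute.
Filling time = 1 ÷ (13/288) = 288/13 minutes.

288/13 minutes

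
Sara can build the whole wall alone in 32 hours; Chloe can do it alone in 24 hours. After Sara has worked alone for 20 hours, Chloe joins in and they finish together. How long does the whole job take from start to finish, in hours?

176/7 hours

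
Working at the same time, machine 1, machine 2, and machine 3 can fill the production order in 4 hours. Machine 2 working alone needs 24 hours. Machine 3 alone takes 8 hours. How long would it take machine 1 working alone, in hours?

Combined rate is 1/4 per hour.
Known contribution: 1/24 + 1/8 = (1 + 3)/24 = 4/24 = 1/6 per hour.
So machine 1's rate is 1/4 − 1/6 = 1/12, meaning 12 hours alone.

12 hours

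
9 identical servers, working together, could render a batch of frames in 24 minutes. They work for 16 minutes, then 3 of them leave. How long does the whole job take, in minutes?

28 minutes

One server does 1/216 of the job per minute.
After 16 minutes with 9 servers, 2/3 is done (1/3 left).
With 6 servers the rate is 6/216 = 1/36, so the rest takes 1/3 ÷ 1/36 = 12 minutes.
Total = 16 + 12 = 28 minutes.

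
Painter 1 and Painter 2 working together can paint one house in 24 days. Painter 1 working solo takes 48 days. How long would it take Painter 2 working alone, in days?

48 days

Combined rate is 1/24 per day.
Known contribution: 1/48 per day.
So Painter 2's rate is 1/24 − 1/48 = 1/48, meaning 48 days alone.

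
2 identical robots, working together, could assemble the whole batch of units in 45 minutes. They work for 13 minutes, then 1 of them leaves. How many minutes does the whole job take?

77 minutes

One robot does 1/90 of the job per minute.
After 13 minutes with 2 robots, 13/45 is done (32/45 left).
With 1 robot the rate is 1/90, so the rest takes 32/45 ÷ 1/90 = 64 minutes.
Total = 13 + 64 = 77 minutes.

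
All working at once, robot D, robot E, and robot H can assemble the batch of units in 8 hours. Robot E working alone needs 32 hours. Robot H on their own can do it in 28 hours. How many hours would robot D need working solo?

Combined rate is 1/8 per hour.
Known contribution: 1/32 + 1/28 = (7 + 8)/224 = 15/224 per hour.
So robot D's rate is 1/8 − 15/224 = 13/224, meaning 224/13 hours alone.

224/13 hours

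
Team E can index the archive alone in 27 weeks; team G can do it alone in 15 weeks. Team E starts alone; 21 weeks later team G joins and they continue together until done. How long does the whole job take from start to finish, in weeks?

162/7 weeks

In 21 weeks team E does 21/27 = 7/9 of the job, leaving 2/9.
Team E and team G together work at 14/135 per week, so finishing takes 2/9 ÷ 14/135 = 15/7 weeks.
Total time = 21 + 15/7 = 162/7 weeks.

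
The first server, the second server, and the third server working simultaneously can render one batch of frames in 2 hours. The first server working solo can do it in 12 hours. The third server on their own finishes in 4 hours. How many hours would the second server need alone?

Combined rate is 1/2 per hour.
Known contribution: 1/12 + 1/4 = (1 + 3)/12 = 4/12 = 1/3 per hour.
So the second server's rate is 1/2 − 1/3 = 1/6, meaning 6 hours alone.

6 hours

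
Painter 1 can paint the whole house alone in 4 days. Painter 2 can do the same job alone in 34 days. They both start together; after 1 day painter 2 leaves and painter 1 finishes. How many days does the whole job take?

66/17 days

In the first 1 day the combined rate is 19/68, so 19/68 of the job is done, leaving 49/68.
After painter 2 leaves the rate is 1/4 per day; the remaining 49/68 takes 49/17 days.
Total = 1 + 49/17 = 66/17 days.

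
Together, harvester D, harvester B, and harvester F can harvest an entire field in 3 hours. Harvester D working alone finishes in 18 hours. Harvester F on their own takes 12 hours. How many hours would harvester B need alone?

Combined rate is 1/3 per hour.
Known contribution: 1/18 + 1/12 = (2 + 3)/36 = 5/36 per hour.
So harvester B's rate is 1/3 − 5/36 = 7/36, meaning 36/7 hours alone.

36/7 hours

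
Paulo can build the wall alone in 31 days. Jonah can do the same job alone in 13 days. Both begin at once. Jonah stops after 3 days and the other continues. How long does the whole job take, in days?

In the first 3 days the combined rate is 44/403, so 132/403 of the job is done, leaving 271/403.
After Jonah leaves the rate is 1/31 per day; the remaining 271/403 takes 271/13 days.
Total = 3 + 271/13 = 310/13 days.

310/13 days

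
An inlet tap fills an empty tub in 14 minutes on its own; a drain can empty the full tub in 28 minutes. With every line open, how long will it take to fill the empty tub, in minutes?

28 minutes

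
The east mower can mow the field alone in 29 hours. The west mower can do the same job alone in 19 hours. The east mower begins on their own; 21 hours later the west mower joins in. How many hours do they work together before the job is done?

19/6 hours

In the first 21 hours the east mower alone does 21/29 of the job, leaving 8/29.
Once everyone is working, combined rate: 1/29 + 1/19 = (19 + 29)/551 = 48/551 per hour.
Remaining 8/29 at 48/551 per hour takes 19/6 hours.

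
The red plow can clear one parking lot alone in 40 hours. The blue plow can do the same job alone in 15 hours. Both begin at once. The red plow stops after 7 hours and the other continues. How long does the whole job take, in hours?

99/8 hours

In the first 7 hours the combined rate is 11/120, so 77/120 of the job is done, leaving 43/120.
After the red plow leaves the rate is 1/15 per hour; the remaining 43/120 takes 43/8 hours.
Total = 7 + 43/8 = 99/8 hours.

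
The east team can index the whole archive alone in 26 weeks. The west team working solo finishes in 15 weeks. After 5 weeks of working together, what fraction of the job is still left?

37/78

Combined rate: 1/26 + 1/15 = (15 + 26)/390 = 41/390 per week.
In 5 weeks they complete 5·41/390 = 41/78 of the job.
So 37/78 remains.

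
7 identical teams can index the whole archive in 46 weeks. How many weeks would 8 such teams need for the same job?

161/4 weeks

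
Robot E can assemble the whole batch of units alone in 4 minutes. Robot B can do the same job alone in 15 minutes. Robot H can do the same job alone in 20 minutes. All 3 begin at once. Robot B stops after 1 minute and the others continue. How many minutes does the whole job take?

28/9 minutes

In the first 1 minute the combined rate is 11/30, so 11/30 of the job is done, leaving 19/30.
After robot B leaves the rate is 3/10 per minute; the remaining 19/30 takes 19/9 minutes.
Total = 1 + 19/9 = 28/9 minutes.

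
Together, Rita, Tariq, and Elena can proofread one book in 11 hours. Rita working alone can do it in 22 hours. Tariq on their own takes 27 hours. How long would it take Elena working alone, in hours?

Combined rate is 1/11 per hour.
Known contribution: 1/22 + 1/27 = (27 + 22)/594 = 49/594 per hour.
So Elena's rate is 1/11 − 49/594 = 5/594, meaning 594/5 hours alone.

594/5 hours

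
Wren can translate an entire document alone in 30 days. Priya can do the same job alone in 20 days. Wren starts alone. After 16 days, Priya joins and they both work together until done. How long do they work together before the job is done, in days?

28/5 days

In the first 16 days Wren alone does 16/30 = 8/15 of the job, leaving 7/15.
Once everyone is working, combined rate: 1/30 + 1/20 = (2 + 3)/60 = 5/60 = 1/12 per day.
Remaining 7/15 at 1/12 per day takes 28/5 days.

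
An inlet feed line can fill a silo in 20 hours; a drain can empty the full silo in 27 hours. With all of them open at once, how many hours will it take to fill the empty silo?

Net rate = 1/20 − 1/27 = (27 − 20)/540 = 7/540 per hour.
Filling time = 1 ÷ (7/540) = 540/7 hours.

540/7 hours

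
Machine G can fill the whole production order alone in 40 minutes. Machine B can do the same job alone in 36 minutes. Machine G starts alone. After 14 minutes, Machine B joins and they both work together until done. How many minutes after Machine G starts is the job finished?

In the first 14 minutes Machine G alone does 14/40 = 7/20 of the job, leaving 13/20.
Once everyone is working, combined rate: 1/40 + 1/36 = (9 + 10)/360 = 19/360 per minute.
Remaining 13/20 at 19/360 per minute takes 234/19 minutes.
Total from the start = 14 + 234/19 = 500/19 minutes.

500/19 minutes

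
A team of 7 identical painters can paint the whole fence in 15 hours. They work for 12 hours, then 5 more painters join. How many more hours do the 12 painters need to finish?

One painter does 1/105 of the job per hour.
After 12 hours with 7 painters, 4/5 is done (1/5 left).
With 12 painters the rate is 12/105 = 4/35, so the rest takes 1/5 ÷ 4/35 = 7/4 hours.

7/4 hours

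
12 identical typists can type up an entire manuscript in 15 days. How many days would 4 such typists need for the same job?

45 days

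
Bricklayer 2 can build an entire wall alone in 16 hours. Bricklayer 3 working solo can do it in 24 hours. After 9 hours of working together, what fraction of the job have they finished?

15/16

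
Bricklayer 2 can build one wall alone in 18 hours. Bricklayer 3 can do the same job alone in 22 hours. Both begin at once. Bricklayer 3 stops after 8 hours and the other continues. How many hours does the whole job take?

In the first 8 hours the combined rate is 10/99, so 80/99 of the job is done, leaving 19/99.
After Bricklayer 3 leaves the rate is 1/18 per hour; the remaining 19/99 takes 38/11 hours.
Total = 8 + 38/11 = 126/11 hours.

126/11 hours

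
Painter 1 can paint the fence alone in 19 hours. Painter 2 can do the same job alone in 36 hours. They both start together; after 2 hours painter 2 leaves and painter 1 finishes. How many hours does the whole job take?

323/18 hours

In the first 2 hours the combined rate is 55/684, so 55/342 of the job is done, leaving 287/342.
After painter 2 leaves the rate is 1/19 per hour; the remaining 287/342 takes 287/18 hours.
Total = 2 + 287/18 = 323/18 hours.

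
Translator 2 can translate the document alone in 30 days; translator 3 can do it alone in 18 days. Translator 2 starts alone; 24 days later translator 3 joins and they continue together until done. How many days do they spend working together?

9/4 days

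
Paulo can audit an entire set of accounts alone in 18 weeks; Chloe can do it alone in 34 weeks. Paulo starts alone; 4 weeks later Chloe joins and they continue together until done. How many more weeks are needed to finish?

In 4 weeks Paulo does 4/18 = 2/9 of the job, leaving 7/9.
Paulo and Chloe together work at 13/153 per week, so finishing takes 7/9 ÷ 13/153 = 119/13 weeks.

119/13 weeks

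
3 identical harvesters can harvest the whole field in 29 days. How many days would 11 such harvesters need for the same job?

Total work is 3·29 = 87 harvester-days.
With 11 harvesters: 87/11 days.

87/11 days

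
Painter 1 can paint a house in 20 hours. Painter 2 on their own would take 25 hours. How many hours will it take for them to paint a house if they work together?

100/9 hours

Combined rate: 1/20 + 1/25 = (5 + 4)/100 = 9/100 per hour.
Time = 1 ÷ (9/100) = 100/9 hours.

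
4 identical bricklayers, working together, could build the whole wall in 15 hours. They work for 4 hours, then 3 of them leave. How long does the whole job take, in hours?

One bricklayer does 1/60 of the job per hour.
After 4 hours with 4 bricklayers, 4/15 is done (11/15 left).
With 1 bricklayer the rate is 1/60, so the rest takes 11/15 ÷ 1/60 = 44 hours.
Total = 4 + 44 = 48 hours.

48 hours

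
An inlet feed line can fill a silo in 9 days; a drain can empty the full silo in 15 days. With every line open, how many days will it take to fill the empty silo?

45/2 days

Net rate = 1/9 − 1/15 = (5 − 3)/45 = 2/45 per day.
Filling time = 1 ÷ (2/45) = 45/2 days.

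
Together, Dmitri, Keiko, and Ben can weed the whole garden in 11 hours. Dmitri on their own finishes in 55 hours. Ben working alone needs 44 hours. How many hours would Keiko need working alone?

Combined rate is 1/11 per hour.
Known contribution: 1/55 + 1/44 = (4 + 5)/220 = 9/220 per hour.
So Keiko's rate is 1/11 − 9/220 = 1/20, meaning 20 hours alone.

20 hours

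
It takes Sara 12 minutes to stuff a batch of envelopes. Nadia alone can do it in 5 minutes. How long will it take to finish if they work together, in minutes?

60/17 minutes

With two workers the combined time is the product over the sum: 12·5/(12+5) = 60/17 minutes.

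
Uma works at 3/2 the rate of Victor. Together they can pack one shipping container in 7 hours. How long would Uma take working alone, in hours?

35/3 hours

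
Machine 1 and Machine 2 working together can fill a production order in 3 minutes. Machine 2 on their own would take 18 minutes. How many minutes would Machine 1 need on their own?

18/5 minutes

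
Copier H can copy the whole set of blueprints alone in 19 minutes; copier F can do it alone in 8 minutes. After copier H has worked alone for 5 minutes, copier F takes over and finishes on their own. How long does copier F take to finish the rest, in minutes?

112/19 minutes

In 5 minutes copier H does 5/19 of the job, leaving 14/19.
Copier F works at 1/8 per minute, so finishing takes 14/19 ÷ 1/8 = 112/19 minutes.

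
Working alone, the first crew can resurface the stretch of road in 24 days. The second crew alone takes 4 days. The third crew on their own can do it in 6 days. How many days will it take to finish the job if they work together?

Combined rate: 1/24 + 1/4 + 1/6 = (1 + 6 + 4)/24 = 11/24 per day.
Time = 1 ÷ (11/24) = 24/11 days.

24/11 days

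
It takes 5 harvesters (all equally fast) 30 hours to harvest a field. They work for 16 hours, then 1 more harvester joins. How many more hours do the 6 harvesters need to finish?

35/3 hours

One harvester does 1/150 of the job per hour.
After 16 hours with 5 harvesters, 8/15 is done (7/15 left).
With 6 harvesters the rate is 6/150 = 1/25, so the rest takes 7/15 ÷ 1/25 = 35/3 hours.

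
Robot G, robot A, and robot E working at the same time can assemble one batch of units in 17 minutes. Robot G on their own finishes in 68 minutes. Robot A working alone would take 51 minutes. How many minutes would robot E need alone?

204/5 minutes

Combined rate is 1/17 per minute.
Known contribution: 1/68 + 1/51 = (3 + 4)/204 = 7/204 per minute.
So robot E's rate is 1/17 − 7/204 = 5/204, meaning 204/5 minutes alone.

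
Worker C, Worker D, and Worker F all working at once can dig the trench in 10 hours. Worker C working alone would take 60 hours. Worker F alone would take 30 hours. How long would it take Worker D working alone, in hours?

20 hours

Combined rate is 1/10 per hour.
Known contribution: 1/60 + 1/30 = (1 + 2)/60 = 3/60 = 1/20 per hour.
So Worker D's rate is 1/10 − 1/20 = 1/20, meaning 20 hours alone.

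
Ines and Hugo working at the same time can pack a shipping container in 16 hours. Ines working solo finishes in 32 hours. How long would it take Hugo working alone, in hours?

Combined rate is 1/16 per hour.
Known contribution: 1/32 per hour.
So Hugo's rate is 1/16 − 1/32 = 1/32, meaning 32 hours alone.

32 hours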